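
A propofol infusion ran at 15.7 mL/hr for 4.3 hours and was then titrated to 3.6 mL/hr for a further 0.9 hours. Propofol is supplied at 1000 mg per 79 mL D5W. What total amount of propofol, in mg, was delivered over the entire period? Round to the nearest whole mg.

896 mg

Concentration = 1000 mg ÷ 79 mL = 12.65823 mg/mL
Stage 1: 15.7 mL/hr × 4.3 hr = 67.51 mL → 67.51 mL × 12.65823 mg/mL = 854.557 mg
Stage 2: 3.6 mL/hr × 0.9 hr = 3.24 mL → 3.24 mL × 12.65823 mg/mL = 41.01266 mg
Total = 854.557 + 41.01266 = 895.5696 mg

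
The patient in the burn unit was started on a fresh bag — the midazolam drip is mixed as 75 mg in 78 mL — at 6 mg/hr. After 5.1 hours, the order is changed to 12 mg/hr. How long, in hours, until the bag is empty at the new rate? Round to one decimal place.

3.7 hours

Initial rate:
Concentration = 75 mg ÷ 78 mL = 0.9615385 mg/mL
Rate = 6 mg/hr ÷ 0.9615385 mg/mL = 6.24 mL/hr
Volume infused so far = 6.24 mL/hr × 5.1 hr = 31.824 mL
Volume remaining = 78 − 31.824 = 46.176 mL
New rate:
Rate = 12 mg/hr ÷ 0.9615385 mg/mL = 12.48 mL/hr
Time remaining = 46.176 mL ÷ 12.48 mL/hr = 3.7 hr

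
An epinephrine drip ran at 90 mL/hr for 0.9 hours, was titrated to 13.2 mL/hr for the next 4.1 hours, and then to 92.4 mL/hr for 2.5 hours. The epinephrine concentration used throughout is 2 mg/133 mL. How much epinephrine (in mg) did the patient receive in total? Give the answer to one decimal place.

5.5 mg

Concentration = 2 mg ÷ 133 mL = 0.01503759 mg/mL
Stage 1: 90 mL/hr × 0.9 hr = 81 mL → 81 mL × 0.01503759 mg/mL = 1.218045 mg
Stage 2: 13.2 mL/hr × 4.1 hr = 54.12 mL → 54.12 mL × 0.01503759 mg/mL = 0.8138346 mg
Stage 3: 92.4 mL/hr × 2.5 hr = 231 mL → 231 mL × 0.01503759 mg/mL = 3.473684 mg
Total = 1.218045 + 0.8138346 + 3.473684 = 5.505564 mg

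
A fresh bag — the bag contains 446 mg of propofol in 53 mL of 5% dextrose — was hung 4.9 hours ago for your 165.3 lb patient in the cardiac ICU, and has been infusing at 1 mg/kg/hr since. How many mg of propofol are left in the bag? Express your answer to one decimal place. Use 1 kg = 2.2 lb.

77.8 mg

Weight = 165.3 lb ÷ 2.2 lb/kg = 75.13636 kg
Dose = 1 mg/kg/hr × 75.13636 kg = 75.13636 mg/hr
Concentration = 446 mg ÷ 53 mL = 8.415094 mg/mL
Rate = 75.13636 mg/hr ÷ 8.415094 mg/mL = 8.928761 mL/hr
Volume infused = 8.928761 mL/hr × 4.9 hr = 43.75093 mL
Volume remaining = 53 − 43.75093 = 9.249073 mL
Drug remaining = 9.249073 mL × 8.415094 mg/mL = 77.83182 mg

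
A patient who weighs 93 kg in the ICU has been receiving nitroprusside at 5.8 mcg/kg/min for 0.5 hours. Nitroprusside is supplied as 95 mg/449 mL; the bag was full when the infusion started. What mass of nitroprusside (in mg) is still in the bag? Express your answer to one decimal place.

Dose = 5.8 mcg/kg/min × 93 kg = 539.4 mcg/min
539.4 mcg/min × 60 min/hr = 32364 mcg/hr
Concentration = 95 mg ÷ 449 mL = 0.2115813 mg/mL = 211.5813 mcg/mL
Rate = 32364 mcg/hr ÷ 211.5813 mcg/mL = 152.9625 mL/hr
Volume infused = 152.9625 mL/hr × 0.5 hr = 76.48124 mL
Volume remaining = 449 − 76.48124 = 372.5188 mL
Drug remaining = 372.5188 mL × 211.5813 mcg/mL = 78818 mcg = 78.818 mg

78.8 mg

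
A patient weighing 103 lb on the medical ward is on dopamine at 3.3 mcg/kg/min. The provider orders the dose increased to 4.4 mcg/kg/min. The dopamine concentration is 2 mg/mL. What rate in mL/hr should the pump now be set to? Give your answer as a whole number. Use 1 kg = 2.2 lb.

6 mL/hr

Weight = 103 lb ÷ 2.2 lb/kg = 46.81818 kg
Dose = 4.4 mcg/kg/min × 46.81818 kg = 206 mcg/min
206 mcg/min × 60 min/hr = 12360 mcg/hr
Concentration = 2 mg/mL = 2000 mcg/mL
Rate = 12360 mcg/hr ÷ 2000 mcg/mL = 6.18 mL/hr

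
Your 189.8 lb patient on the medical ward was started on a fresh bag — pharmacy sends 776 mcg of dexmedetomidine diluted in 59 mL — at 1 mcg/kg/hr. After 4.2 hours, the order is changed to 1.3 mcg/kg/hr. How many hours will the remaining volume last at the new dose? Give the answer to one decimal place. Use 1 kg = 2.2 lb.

Initial rate:
Weight = 189.8 lb ÷ 2.2 lb/kg = 86.27273 kg
Dose = 1 mcg/kg/hr × 86.27273 kg = 86.27273 mcg/hr
Concentration = 776 mcg ÷ 59 mL = 13.15254 mcg/mL
Rate = 86.27273 mcg/hr ÷ 13.15254 mcg/mL = 6.559396 mL/hr
Volume infused so far = 6.559396 mL/hr × 4.2 hr = 27.54946 mL
Volume remaining = 59 − 27.54946 = 31.45054 mL
New rate:
Dose = 1.3 mcg/kg/hr × 86.27273 kg = 112.1545 mcg/hr
Rate = 112.1545 mcg/hr ÷ 13.15254 mcg/mL = 8.527214 mL/hr
Time remaining = 31.45054 mL ÷ 8.527214 mL/hr = 3.688255 hr

3.7 hours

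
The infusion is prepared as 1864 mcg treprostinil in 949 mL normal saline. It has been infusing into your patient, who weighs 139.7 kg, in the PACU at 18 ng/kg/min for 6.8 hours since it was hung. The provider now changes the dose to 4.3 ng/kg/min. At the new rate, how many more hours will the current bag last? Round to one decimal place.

23.3 hours

Initial rate:
Dose = 18 ng/kg/min × 139.7 kg = 2514.6 ng/min
2514.6 ng/min × 60 min/hr = 150876 ng/hr
Concentration = 1864 mcg ÷ 949 mL = 1.964173 mcg/mL = 1964.173 ng/mL
Rate = 150876 ng/hr ÷ 1964.173 ng/mL = 76.81402 mL/hr
Volume infused so far = 76.81402 mL/hr × 6.8 hr = 522.3353 mL
Volume remaining = 949 − 522.3353 = 426.6647 mL
New rate:
Dose = 4.3 ng/kg/min × 139.7 kg = 600.71 ng/min
600.71 ng/min × 60 min/hr = 36042.6 ng/hr
Rate = 36042.6 ng/hr ÷ 1964.173 ng/mL = 18.35001 mL/hr
Time remaining = 426.6647 mL ÷ 18.35001 mL/hr = 23.25146 hr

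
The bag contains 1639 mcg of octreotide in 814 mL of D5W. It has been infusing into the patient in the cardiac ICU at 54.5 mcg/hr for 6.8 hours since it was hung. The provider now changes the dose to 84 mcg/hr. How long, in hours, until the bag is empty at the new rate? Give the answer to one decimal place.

Initial rate:
Concentration = 1639 mcg ÷ 814 mL = 2.013514 mcg/mL
Rate = 54.5 mcg/hr ÷ 2.013514 mcg/mL = 27.06711 mL/hr
Volume infused so far = 27.06711 mL/hr × 6.8 hr = 184.0564 mL
Volume remaining = 814 − 184.0564 = 629.9436 mL
New rate:
Rate = 84 mcg/hr ÷ 2.013514 mcg/mL = 41.71812 mL/hr
Time remaining = 629.9436 mL ÷ 41.71812 mL/hr = 15.1 hr

15.1 hours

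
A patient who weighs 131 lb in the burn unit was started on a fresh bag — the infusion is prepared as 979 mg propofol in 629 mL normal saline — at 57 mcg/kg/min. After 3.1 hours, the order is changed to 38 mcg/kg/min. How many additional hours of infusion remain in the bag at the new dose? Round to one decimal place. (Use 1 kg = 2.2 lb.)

Initial rate:
Weight = 131 lb ÷ 2.2 lb/kg = 59.54545 kg
Dose = 57 mcg/kg/min × 59.54545 kg = 3394.091 mcg/min
3394.091 mcg/min × 60 min/hr = 203645.5 mcg/hr
Concentration = 979 mg ÷ 629 mL = 1.556439 mg/mL = 1556.439 mcg/mL
Rate = 203645.5 mcg/hr ÷ 1556.439 mcg/mL = 130.8406 mL/hr
Volume infused so far = 130.8406 mL/hr × 3.1 hr = 405.606 mL
Volume remaining = 629 − 405.606 = 223.394 mL
New rate:
Dose = 38 mcg/kg/min × 59.54545 kg = 2262.727 mcg/min
2262.727 mcg/min × 60 min/hr = 135763.6 mcg/hr
Rate = 135763.6 mcg/hr ÷ 1556.439 mcg/mL = 87.2271 mL/hr
Time remaining = 223.394 mL ÷ 87.2271 mL/hr = 2.561062 hr

2.6 hours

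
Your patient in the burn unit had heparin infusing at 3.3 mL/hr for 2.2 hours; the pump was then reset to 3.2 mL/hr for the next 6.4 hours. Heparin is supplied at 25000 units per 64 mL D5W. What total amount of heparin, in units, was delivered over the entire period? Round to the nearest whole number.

10836 units

Concentration = 25000 units ÷ 64 mL = 390.625 units/mL
Stage 1: 3.3 mL/hr × 2.2 hr = 7.26 mL → 7.26 mL × 390.625 units/mL = 2835.938 units
Stage 2: 3.2 mL/hr × 6.4 hr = 20.48 mL → 20.48 mL × 390.625 units/mL = 8000 units
Total = 2835.938 + 8000 = 10835.94 units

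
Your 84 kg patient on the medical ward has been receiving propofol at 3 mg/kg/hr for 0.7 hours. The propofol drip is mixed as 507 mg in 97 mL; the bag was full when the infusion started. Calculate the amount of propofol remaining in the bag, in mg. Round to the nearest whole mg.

331 mg

Dose = 3 mg/kg/hr × 84 kg = 252 mg/hr
Concentration = 507 mg ÷ 97 mL = 5.226804 mg/mL
Rate = 252 mg/hr ÷ 5.226804 mg/mL = 48.21302 mL/hr
Volume infused = 48.21302 mL/hr × 0.7 hr = 33.74911 mL
Volume remaining = 97 − 33.74911 = 63.25089 mL
Drug remaining = 63.25089 mL × 5.226804 mg/mL = 330.6 mg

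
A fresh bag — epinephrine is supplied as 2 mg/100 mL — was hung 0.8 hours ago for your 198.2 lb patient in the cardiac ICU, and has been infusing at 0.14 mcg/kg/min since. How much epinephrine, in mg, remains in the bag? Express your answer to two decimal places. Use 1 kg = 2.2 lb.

Weight = 198.2 lb ÷ 2.2 lb/kg = 90.09091 kg
Dose = 0.14 mcg/kg/min × 90.09091 kg = 12.61273 mcg/min
12.61273 mcg/min × 60 min/hr = 756.7636 mcg/hr
Concentration = 2 mg ÷ 100 mL = 0.02 mg/mL = 20 mcg/mL
Rate = 756.7636 mcg/hr ÷ 20 mcg/mL = 37.83818 mL/hr
Volume infused = 37.83818 mL/hr × 0.8 hr = 30.27055 mL
Volume remaining = 100 − 30.27055 = 69.72945 mL
Drug remaining = 69.72945 mL × 20 mcg/mL = 1394.589 mcg = 1.394589 mg

1.39 mg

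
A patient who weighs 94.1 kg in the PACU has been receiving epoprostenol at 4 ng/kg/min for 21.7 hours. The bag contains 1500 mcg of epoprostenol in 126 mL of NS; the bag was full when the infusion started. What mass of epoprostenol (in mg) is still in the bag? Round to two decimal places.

1.01 mg

Dose = 4 ng/kg/min × 94.1 kg = 376.4 ng/min
376.4 ng/min × 60 min/hr = 22584 ng/hr
Concentration = 1500 mcg ÷ 126 mL = 11.90476 mcg/mL = 11904.76 ng/mL
Rate = 22584 ng/hr ÷ 11904.76 ng/mL = 1.897056 mL/hr
Volume infused = 1.897056 mL/hr × 21.7 hr = 41.16612 mL
Volume remaining = 126 − 41.16612 = 84.83388 mL
Drug remaining = 84.83388 mL × 11904.76 ng/mL = 1009927 ng = 1.009927 mg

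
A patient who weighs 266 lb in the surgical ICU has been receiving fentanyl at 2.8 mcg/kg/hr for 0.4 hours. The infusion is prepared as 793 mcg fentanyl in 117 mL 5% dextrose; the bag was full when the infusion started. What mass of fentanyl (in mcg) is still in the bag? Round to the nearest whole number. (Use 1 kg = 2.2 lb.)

Weight = 266 lb ÷ 2.2 lb/kg = 120.9091 kg
Dose = 2.8 mcg/kg/hr × 120.9091 kg = 338.5455 mcg/hr
Concentration = 793 mcg ÷ 117 mL = 6.777778 mcg/mL
Rate = 338.5455 mcg/hr ÷ 6.777778 mcg/mL = 49.94933 mL/hr
Volume infused = 49.94933 mL/hr × 0.4 hr = 19.97973 mL
Volume remaining = 117 − 19.97973 = 97.02027 mL
Drug remaining = 97.02027 mL × 6.777778 mcg/mL = 657.5818 mcg

658 mcg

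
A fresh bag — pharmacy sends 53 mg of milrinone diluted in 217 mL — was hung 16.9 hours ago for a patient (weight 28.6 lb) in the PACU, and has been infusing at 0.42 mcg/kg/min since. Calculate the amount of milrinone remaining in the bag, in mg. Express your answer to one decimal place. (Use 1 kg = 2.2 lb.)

47.5 mg

Weight = 28.6 lb ÷ 2.2 lb/kg = 13 kg
Dose = 0.42 mcg/kg/min × 13 kg = 5.46 mcg/min
5.46 mcg/min × 60 min/hr = 327.6 mcg/hr
Concentration = 53 mg ÷ 217 mL = 0.2442396 mg/mL = 244.2396 mcg/mL
Rate = 327.6 mcg/hr ÷ 244.2396 mcg/mL = 1.341306 mL/hr
Volume infused = 1.341306 mL/hr × 16.9 hr = 22.66807 mL
Volume remaining = 217 − 22.66807 = 194.3319 mL
Drug remaining = 194.3319 mL × 244.2396 mcg/mL = 47463.56 mcg = 47.46356 mg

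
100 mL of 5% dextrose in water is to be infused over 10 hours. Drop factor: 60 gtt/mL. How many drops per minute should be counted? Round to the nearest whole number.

100 mL ÷ (10 hr × 60 = 600 min) = 0.1666667 mL/min
0.1666667 mL/min × 60 gtt/mL = 10 gtt/min

10 gtt/min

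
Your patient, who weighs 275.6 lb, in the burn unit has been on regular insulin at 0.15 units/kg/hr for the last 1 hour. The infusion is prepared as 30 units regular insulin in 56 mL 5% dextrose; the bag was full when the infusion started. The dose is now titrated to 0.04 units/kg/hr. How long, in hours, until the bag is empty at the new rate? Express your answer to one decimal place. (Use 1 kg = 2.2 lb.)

2.2 hours

Initial rate:
Weight = 275.6 lb ÷ 2.2 lb/kg = 125.2727 kg
Dose = 0.15 units/kg/hr × 125.2727 kg = 18.79091 units/hr
Concentration = 30 units ÷ 56 mL = 0.5357143 units/mL
Rate = 18.79091 units/hr ÷ 0.5357143 units/mL = 35.07636 mL/hr
Volume infused so far = 35.07636 mL/hr × 1 hr = 35.07636 mL
Volume remaining = 56 − 35.07636 = 20.92364 mL
New rate:
Dose = 0.04 units/kg/hr × 125.2727 kg = 5.010909 units/hr
Rate = 5.010909 units/hr ÷ 0.5357143 units/mL = 9.353697 mL/hr
Time remaining = 20.92364 mL ÷ 9.353697 mL/hr = 2.236938 hr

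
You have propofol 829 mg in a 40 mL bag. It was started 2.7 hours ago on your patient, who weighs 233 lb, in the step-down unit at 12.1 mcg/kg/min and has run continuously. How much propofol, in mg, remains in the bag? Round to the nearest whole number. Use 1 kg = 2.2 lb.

Weight = 233 lb ÷ 2.2 lb/kg = 105.9091 kg
Dose = 12.1 mcg/kg/min × 105.9091 kg = 1281.5 mcg/min
1281.5 mcg/min × 60 min/hr = 76890 mcg/hr
Concentration = 829 mg ÷ 40 mL = 20.725 mg/mL = 20725 mcg/mL
Rate = 76890 mcg/hr ÷ 20725 mcg/mL = 3.710012 mL/hr
Volume infused = 3.710012 mL/hr × 2.7 hr = 10.01703 mL
Volume remaining = 40 − 10.01703 = 29.98297 mL
Drug remaining = 29.98297 mL × 20725 mcg/mL = 621397 mcg = 621.397 mg

621 mg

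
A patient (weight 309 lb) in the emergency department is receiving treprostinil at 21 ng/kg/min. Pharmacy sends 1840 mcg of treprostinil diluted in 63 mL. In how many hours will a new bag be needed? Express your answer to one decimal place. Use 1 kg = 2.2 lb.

10.4 hours

Weight = 309 lb ÷ 2.2 lb/kg = 140.4545 kg
Dose = 21 ng/kg/min × 140.4545 kg = 2949.545 ng/min
2949.545 ng/min × 60 min/hr = 176972.7 ng/hr
Concentration = 1840 mcg ÷ 63 mL = 29.20635 mcg/mL = 29206.35 ng/mL
Rate = 176972.7 ng/hr ÷ 29206.35 ng/mL = 6.059392 mL/hr
Duration = 63 mL ÷ 6.059392 mL/hr = 10.39708 hr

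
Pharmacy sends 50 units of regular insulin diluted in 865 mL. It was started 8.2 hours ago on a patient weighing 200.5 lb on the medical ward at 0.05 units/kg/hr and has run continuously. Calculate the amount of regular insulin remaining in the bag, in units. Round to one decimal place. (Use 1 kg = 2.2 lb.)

Weight = 200.5 lb ÷ 2.2 lb/kg = 91.13636 kg
Dose = 0.05 units/kg/hr × 91.13636 kg = 4.556818 units/hr
Concentration = 50 units ÷ 865 mL = 0.05780347 units/mL
Rate = 4.556818 units/hr ÷ 0.05780347 units/mL = 78.83295 mL/hr
Volume infused = 78.83295 mL/hr × 8.2 hr = 646.4302 mL
Volume remaining = 865 − 646.4302 = 218.5698 mL
Drug remaining = 218.5698 mL × 0.05780347 units/mL = 12.63409 units

12.6 units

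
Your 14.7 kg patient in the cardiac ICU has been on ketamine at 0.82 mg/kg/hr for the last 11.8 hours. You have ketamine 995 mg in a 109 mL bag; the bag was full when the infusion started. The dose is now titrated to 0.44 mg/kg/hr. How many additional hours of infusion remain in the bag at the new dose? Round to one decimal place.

Initial rate:
Dose = 0.82 mg/kg/hr × 14.7 kg = 12.054 mg/hr
Concentration = 995 mg ÷ 109 mL = 9.12844 mg/mL
Rate = 12.054 mg/hr ÷ 9.12844 mg/mL = 1.320488 mL/hr
Volume infused so far = 1.320488 mL/hr × 11.8 hr = 15.58176 mL
Volume remaining = 109 − 15.58176 = 93.41824 mL
New rate:
Dose = 0.44 mg/kg/hr × 14.7 kg = 6.468 mg/hr
Rate = 6.468 mg/hr ÷ 9.12844 mg/mL = 0.7085548 mL/hr
Time remaining = 93.41824 mL ÷ 0.7085548 mL/hr = 131.8434 hr

131.8 hours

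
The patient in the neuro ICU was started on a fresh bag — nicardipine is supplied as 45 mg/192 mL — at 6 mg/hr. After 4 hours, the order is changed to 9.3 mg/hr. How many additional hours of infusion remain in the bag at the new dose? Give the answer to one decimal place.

2.3 hours

Initial rate:
Concentration = 45 mg ÷ 192 mL = 0.234375 mg/mL
Rate = 6 mg/hr ÷ 0.234375 mg/mL = 25.6 mL/hr
Volume infused so far = 25.6 mL/hr × 4 hr = 102.4 mL
Volume remaining = 192 − 102.4 = 89.6 mL
New rate:
Rate = 9.3 mg/hr ÷ 0.234375 mg/mL = 39.68 mL/hr
Time remaining = 89.6 mL ÷ 39.68 mL/hr = 2.258065 hr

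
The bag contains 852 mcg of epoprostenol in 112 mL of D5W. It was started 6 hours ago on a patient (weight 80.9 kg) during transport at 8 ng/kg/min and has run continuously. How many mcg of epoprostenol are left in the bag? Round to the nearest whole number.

Dose = 8 ng/kg/min × 80.9 kg = 647.2 ng/min
647.2 ng/min × 60 min/hr = 38832 ng/hr
Concentration = 852 mcg ÷ 112 mL = 7.607143 mcg/mL = 7607.143 ng/mL
Rate = 38832 ng/hr ÷ 7607.143 ng/mL = 5.104676 mL/hr
Volume infused = 5.104676 mL/hr × 6 hr = 30.62806 mL
Volume remaining = 112 − 30.62806 = 81.37194 mL
Drug remaining = 81.37194 mL × 7607.143 ng/mL = 619008 ng = 619.008 mcg

619 mcg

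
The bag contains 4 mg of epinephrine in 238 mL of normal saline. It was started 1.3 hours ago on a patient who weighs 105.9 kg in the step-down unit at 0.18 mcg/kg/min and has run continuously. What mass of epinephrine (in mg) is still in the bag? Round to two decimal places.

2.51 mg

Dose = 0.18 mcg/kg/min × 105.9 kg = 19.062 mcg/min
19.062 mcg/min × 60 min/hr = 1143.72 mcg/hr
Concentration = 4 mg ÷ 238 mL = 0.01680672 mg/mL = 16.80672 mcg/mL
Rate = 1143.72 mcg/hr ÷ 16.80672 mcg/mL = 68.05134 mL/hr
Volume infused = 68.05134 mL/hr × 1.3 hr = 88.46674 mL
Volume remaining = 238 − 88.46674 = 149.5333 mL
Drug remaining = 149.5333 mL × 16.80672 mcg/mL = 2513.164 mcg = 2.513164 mg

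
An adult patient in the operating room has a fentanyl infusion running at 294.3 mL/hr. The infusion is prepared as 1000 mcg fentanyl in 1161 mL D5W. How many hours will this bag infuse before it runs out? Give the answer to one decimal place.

3.9 hours

Duration = 1161 mL ÷ 294.3 mL/hr = 3.944954 hr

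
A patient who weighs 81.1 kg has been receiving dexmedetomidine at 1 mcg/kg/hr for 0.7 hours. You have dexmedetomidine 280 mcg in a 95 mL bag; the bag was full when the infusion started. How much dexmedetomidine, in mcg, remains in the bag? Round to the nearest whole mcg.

223 mcg

Dose = 1 mcg/kg/hr × 81.1 kg = 81.1 mcg/hr
Concentration = 280 mcg ÷ 95 mL = 2.947368 mcg/mL
Rate = 81.1 mcg/hr ÷ 2.947368 mcg/mL = 27.51607 mL/hr
Volume infused = 27.51607 mL/hr × 0.7 hr = 19.26125 mL
Volume remaining = 95 − 19.26125 = 75.73875 mL
Drug remaining = 75.73875 mL × 2.947368 mcg/mL = 223.23 mcg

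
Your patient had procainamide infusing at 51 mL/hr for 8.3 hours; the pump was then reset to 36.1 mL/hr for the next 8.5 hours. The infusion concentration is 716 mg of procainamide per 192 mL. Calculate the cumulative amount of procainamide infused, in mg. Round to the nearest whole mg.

Concentration = 716 mg ÷ 192 mL = 3.729167 mg/mL
Stage 1: 51 mL/hr × 8.3 hr = 423.3 mL → 423.3 mL × 3.729167 mg/mL = 1578.556 mg
Stage 2: 36.1 mL/hr × 8.5 hr = 306.85 mL → 306.85 mL × 3.729167 mg/mL = 1144.295 mg
Total = 1578.556 + 1144.295 = 2722.851 mg

2723 mg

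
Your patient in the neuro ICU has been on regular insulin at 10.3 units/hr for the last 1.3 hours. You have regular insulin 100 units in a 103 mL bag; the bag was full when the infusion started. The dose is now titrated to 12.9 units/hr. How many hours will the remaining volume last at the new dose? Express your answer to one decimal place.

6.7 hours

Initial rate:
Concentration = 100 units ÷ 103 mL = 0.9708738 units/mL
Rate = 10.3 units/hr ÷ 0.9708738 units/mL = 10.609 mL/hr
Volume infused so far = 10.609 mL/hr × 1.3 hr = 13.7917 mL
Volume remaining = 103 − 13.7917 = 89.2083 mL
New rate:
Rate = 12.9 units/hr ÷ 0.9708738 units/mL = 13.287 mL/hr
Time remaining = 89.2083 mL ÷ 13.287 mL/hr = 6.713953 hr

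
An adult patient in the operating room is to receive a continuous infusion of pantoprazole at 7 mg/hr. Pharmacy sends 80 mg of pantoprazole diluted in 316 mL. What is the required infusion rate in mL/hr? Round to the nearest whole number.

Concentration = 80 mg ÷ 316 mL = 0.2531646 mg/mL
Rate = 7 mg/hr ÷ 0.2531646 mg/mL = 27.65 mL/hr

28 mL/hr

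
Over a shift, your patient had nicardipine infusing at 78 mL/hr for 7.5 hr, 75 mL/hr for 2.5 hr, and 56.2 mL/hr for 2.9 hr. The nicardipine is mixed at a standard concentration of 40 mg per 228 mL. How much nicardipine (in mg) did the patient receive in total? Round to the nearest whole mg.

164 mg

Concentration = 40 mg ÷ 228 mL = 0.1754386 mg/mL
Stage 1: 78 mL/hr × 7.5 hr = 585 mL → 585 mL × 0.1754386 mg/mL = 102.6316 mg
Stage 2: 75 mL/hr × 2.5 hr = 187.5 mL → 187.5 mL × 0.1754386 mg/mL = 32.89474 mg
Stage 3: 56.2 mL/hr × 2.9 hr = 162.98 mL → 162.98 mL × 0.1754386 mg/mL = 28.59298 mg
Total = 102.6316 + 32.89474 + 28.59298 = 164.1193 mg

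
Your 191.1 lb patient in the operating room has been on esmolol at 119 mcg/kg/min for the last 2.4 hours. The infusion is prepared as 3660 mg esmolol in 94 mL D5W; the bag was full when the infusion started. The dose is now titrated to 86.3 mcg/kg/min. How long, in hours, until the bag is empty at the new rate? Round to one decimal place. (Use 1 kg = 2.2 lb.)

Initial rate:
Weight = 191.1 lb ÷ 2.2 lb/kg = 86.86364 kg
Dose = 119 mcg/kg/min × 86.86364 kg = 10336.77 mcg/min
10336.77 mcg/min × 60 min/hr = 620206.4 mcg/hr
Concentration = 3660 mg ÷ 94 mL = 38.93617 mg/mL = 38936.17 mcg/mL
Rate = 620206.4 mcg/hr ÷ 38936.17 mcg/mL = 15.9288 mL/hr
Volume infused so far = 15.9288 mL/hr × 2.4 hr = 38.22911 mL
Volume remaining = 94 − 38.22911 = 55.77089 mL
New rate:
Dose = 86.3 mcg/kg/min × 86.86364 kg = 7496.332 mcg/min
7496.332 mcg/min × 60 min/hr = 449779.9 mcg/hr
Rate = 449779.9 mcg/hr ÷ 38936.17 mcg/mL = 11.55172 mL/hr
Time remaining = 55.77089 mL ÷ 11.55172 mL/hr = 4.827927 hr

4.8 hours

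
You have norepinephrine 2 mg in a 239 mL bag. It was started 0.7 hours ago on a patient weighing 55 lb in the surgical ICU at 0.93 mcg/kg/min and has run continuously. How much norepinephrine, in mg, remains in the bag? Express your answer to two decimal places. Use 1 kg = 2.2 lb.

1.02 mg

Weight = 55 lb ÷ 2.2 lb/kg = 25 kg
Dose = 0.93 mcg/kg/min × 25 kg = 23.25 mcg/min
23.25 mcg/min × 60 min/hr = 1395 mcg/hr
Concentration = 2 mg ÷ 239 mL = 0.008368201 mg/mL = 8.368201 mcg/mL
Rate = 1395 mcg/hr ÷ 8.368201 mcg/mL = 166.7025 mL/hr
Volume infused = 166.7025 mL/hr × 0.7 hr = 116.6917 mL
Volume remaining = 239 − 116.6917 = 122.3083 mL
Drug remaining = 122.3083 mL × 8.368201 mcg/mL = 1023.5 mcg = 1.0235 mg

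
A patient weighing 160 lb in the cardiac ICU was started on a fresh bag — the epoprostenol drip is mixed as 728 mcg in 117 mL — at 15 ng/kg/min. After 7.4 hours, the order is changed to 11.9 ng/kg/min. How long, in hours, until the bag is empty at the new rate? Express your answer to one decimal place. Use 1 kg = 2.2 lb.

4.7 hours

Initial rate:
Weight = 160 lb ÷ 2.2 lb/kg = 72.72727 kg
Dose = 15 ng/kg/min × 72.72727 kg = 1090.909 ng/min
1090.909 ng/min × 60 min/hr = 65454.55 ng/hr
Concentration = 728 mcg ÷ 117 mL = 6.222222 mcg/mL = 6222.222 ng/mL
Rate = 65454.55 ng/hr ÷ 6222.222 ng/mL = 10.51948 mL/hr
Volume infused so far = 10.51948 mL/hr × 7.4 hr = 77.84416 mL
Volume remaining = 117 − 77.84416 = 39.15584 mL
New rate:
Dose = 11.9 ng/kg/min × 72.72727 kg = 865.4545 ng/min
865.4545 ng/min × 60 min/hr = 51927.27 ng/hr
Rate = 51927.27 ng/hr ÷ 6222.222 ng/mL = 8.345455 mL/hr
Time remaining = 39.15584 mL ÷ 8.345455 mL/hr = 4.691877 hr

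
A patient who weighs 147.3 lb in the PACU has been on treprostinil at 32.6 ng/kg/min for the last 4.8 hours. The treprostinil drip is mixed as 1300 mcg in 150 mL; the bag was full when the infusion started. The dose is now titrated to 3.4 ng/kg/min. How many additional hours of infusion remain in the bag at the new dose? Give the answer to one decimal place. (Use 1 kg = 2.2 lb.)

Initial rate:
Weight = 147.3 lb ÷ 2.2 lb/kg = 66.95455 kg
Dose = 32.6 ng/kg/min × 66.95455 kg = 2182.718 ng/min
2182.718 ng/min × 60 min/hr = 130963.1 ng/hr
Concentration = 1300 mcg ÷ 150 mL = 8.666667 mcg/mL = 8666.667 ng/mL
Rate = 130963.1 ng/hr ÷ 8666.667 ng/mL = 15.11113 mL/hr
Volume infused so far = 15.11113 mL/hr × 4.8 hr = 72.5334 mL
Volume remaining = 150 − 72.5334 = 77.4666 mL
New rate:
Dose = 3.4 ng/kg/min × 66.95455 kg = 227.6455 ng/min
227.6455 ng/min × 60 min/hr = 13658.73 ng/hr
Rate = 13658.73 ng/hr ÷ 8666.667 ng/mL = 1.576007 mL/hr
Time remaining = 77.4666 mL ÷ 1.576007 mL/hr = 49.15371 hr

49.2 hours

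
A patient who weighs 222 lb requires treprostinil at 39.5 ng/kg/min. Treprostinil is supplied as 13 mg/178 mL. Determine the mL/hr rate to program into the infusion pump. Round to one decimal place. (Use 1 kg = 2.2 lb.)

3.3 mL/hr

Weight = 222 lb ÷ 2.2 lb/kg = 100.9091 kg
Dose = 39.5 ng/kg/min × 100.9091 kg = 3985.909 ng/min
3985.909 ng/min × 60 min/hr = 239154.5 ng/hr
Concentration = 13 mg ÷ 178 mL = 0.07303371 mg/mL = 73033.71 ng/mL
Rate = 239154.5 ng/hr ÷ 73033.71 ng/mL = 3.274578 mL/hr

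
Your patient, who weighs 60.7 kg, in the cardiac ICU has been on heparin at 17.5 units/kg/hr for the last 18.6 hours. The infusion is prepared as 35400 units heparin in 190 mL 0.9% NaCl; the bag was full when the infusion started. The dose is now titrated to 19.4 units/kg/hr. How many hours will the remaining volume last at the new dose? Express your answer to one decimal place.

13.3 hours

Initial rate:
Dose = 17.5 units/kg/hr × 60.7 kg = 1062.25 units/hr
Concentration = 35400 units ÷ 190 mL = 186.3158 units/mL
Rate = 1062.25 units/hr ÷ 186.3158 units/mL = 5.701342 mL/hr
Volume infused so far = 5.701342 mL/hr × 18.6 hr = 106.045 mL
Volume remaining = 190 − 106.045 = 83.95504 mL
New rate:
Dose = 19.4 units/kg/hr × 60.7 kg = 1177.58 units/hr
Rate = 1177.58 units/hr ÷ 186.3158 units/mL = 6.320345 mL/hr
Time remaining = 83.95504 mL ÷ 6.320345 mL/hr = 13.2833 hr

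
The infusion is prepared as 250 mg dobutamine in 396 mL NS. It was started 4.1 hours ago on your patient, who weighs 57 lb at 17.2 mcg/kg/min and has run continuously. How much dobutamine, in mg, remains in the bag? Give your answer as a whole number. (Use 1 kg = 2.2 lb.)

Weight = 57 lb ÷ 2.2 lb/kg = 25.90909 kg
Dose = 17.2 mcg/kg/min × 25.90909 kg = 445.6364 mcg/min
445.6364 mcg/min × 60 min/hr = 26738.18 mcg/hr
Concentration = 250 mg ÷ 396 mL = 0.6313131 mg/mL = 631.3131 mcg/mL
Rate = 26738.18 mcg/hr ÷ 631.3131 mcg/mL = 42.35328 mL/hr
Volume infused = 42.35328 mL/hr × 4.1 hr = 173.6484 mL
Volume remaining = 396 − 173.6484 = 222.3516 mL
Drug remaining = 222.3516 mL × 631.3131 mcg/mL = 140373.5 mcg = 140.3735 mg

140 mg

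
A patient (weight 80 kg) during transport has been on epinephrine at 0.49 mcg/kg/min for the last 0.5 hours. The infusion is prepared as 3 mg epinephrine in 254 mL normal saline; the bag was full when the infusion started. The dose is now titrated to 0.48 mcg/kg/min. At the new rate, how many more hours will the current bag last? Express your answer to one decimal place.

0.8 hours

Initial rate:
Dose = 0.49 mcg/kg/min × 80 kg = 39.2 mcg/min
39.2 mcg/min × 60 min/hr = 2352 mcg/hr
Concentration = 3 mg ÷ 254 mL = 0.01181102 mg/mL = 11.81102 mcg/mL
Rate = 2352 mcg/hr ÷ 11.81102 mcg/mL = 199.136 mL/hr
Volume infused so far = 199.136 mL/hr × 0.5 hr = 99.568 mL
Volume remaining = 254 − 99.568 = 154.432 mL
New rate:
Dose = 0.48 mcg/kg/min × 80 kg = 38.4 mcg/min
38.4 mcg/min × 60 min/hr = 2304 mcg/hr
Rate = 2304 mcg/hr ÷ 11.81102 mcg/mL = 195.072 mL/hr
Time remaining = 154.432 mL ÷ 195.072 mL/hr = 0.7916667 hr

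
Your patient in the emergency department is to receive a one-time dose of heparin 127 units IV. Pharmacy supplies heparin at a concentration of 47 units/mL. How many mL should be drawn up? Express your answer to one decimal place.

2.7 mL

Volume = 127 units ÷ 47 units/mL = 2.702128 mL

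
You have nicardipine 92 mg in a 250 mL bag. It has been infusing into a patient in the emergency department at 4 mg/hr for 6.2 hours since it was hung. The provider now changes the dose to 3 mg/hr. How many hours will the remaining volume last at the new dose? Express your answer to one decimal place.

22.4 hours

Initial rate:
Concentration = 92 mg ÷ 250 mL = 0.368 mg/mL
Rate = 4 mg/hr ÷ 0.368 mg/mL = 10.86957 mL/hr
Volume infused so far = 10.86957 mL/hr × 6.2 hr = 67.3913 mL
Volume remaining = 250 − 67.3913 = 182.6087 mL
New rate:
Rate = 3 mg/hr ÷ 0.368 mg/mL = 8.152174 mL/hr
Time remaining = 182.6087 mL ÷ 8.152174 mL/hr = 22.4 hr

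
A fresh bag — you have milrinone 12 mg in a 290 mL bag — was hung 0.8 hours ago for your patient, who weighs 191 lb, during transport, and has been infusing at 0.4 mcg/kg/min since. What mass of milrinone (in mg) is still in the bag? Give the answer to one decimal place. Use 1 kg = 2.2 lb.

10.3 mg

Weight = 191 lb ÷ 2.2 lb/kg = 86.81818 kg
Dose = 0.4 mcg/kg/min × 86.81818 kg = 34.72727 mcg/min
34.72727 mcg/min × 60 min/hr = 2083.636 mcg/hr
Concentration = 12 mg ÷ 290 mL = 0.04137931 mg/mL = 41.37931 mcg/mL
Rate = 2083.636 mcg/hr ÷ 41.37931 mcg/mL = 50.35455 mL/hr
Volume infused = 50.35455 mL/hr × 0.8 hr = 40.28364 mL
Volume remaining = 290 − 40.28364 = 249.7164 mL
Drug remaining = 249.7164 mL × 41.37931 mcg/mL = 10333.09 mcg = 10.33309 mg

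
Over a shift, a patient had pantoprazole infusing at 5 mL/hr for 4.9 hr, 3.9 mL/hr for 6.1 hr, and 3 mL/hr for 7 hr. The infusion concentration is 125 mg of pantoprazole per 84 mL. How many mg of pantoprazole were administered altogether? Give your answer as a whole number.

Concentration = 125 mg ÷ 84 mL = 1.488095 mg/mL
Stage 1: 5 mL/hr × 4.9 hr = 24.5 mL → 24.5 mL × 1.488095 mg/mL = 36.45833 mg
Stage 2: 3.9 mL/hr × 6.1 hr = 23.79 mL → 23.79 mL × 1.488095 mg/mL = 35.40179 mg
Stage 3: 3 mL/hr × 7 hr = 21 mL → 21 mL × 1.488095 mg/mL = 31.25 mg
Total = 36.45833 + 35.40179 + 31.25 = 103.1101 mg

103 mg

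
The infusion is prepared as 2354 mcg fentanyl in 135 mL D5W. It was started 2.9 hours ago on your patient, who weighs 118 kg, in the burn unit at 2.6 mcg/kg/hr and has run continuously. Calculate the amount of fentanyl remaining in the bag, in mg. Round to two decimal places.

Dose = 2.6 mcg/kg/hr × 118 kg = 306.8 mcg/hr
Concentration = 2354 mcg ÷ 135 mL = 17.43704 mcg/mL
Rate = 306.8 mcg/hr ÷ 17.43704 mcg/mL = 17.59473 mL/hr
Volume infused = 17.59473 mL/hr × 2.9 hr = 51.02472 mL
Volume remaining = 135 − 51.02472 = 83.97528 mL
Drug remaining = 83.97528 mL × 17.43704 mcg/mL = 1464.28 mcg = 1.46428 mg

1.46 mg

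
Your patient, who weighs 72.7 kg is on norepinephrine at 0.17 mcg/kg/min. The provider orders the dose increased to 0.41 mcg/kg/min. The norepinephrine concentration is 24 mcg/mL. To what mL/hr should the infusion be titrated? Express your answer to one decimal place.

74.5 mL/hr

Dose = 0.41 mcg/kg/min × 72.7 kg = 29.807 mcg/min
29.807 mcg/min × 60 min/hr = 1788.42 mcg/hr
Rate = 1788.42 mcg/hr ÷ 24 mcg/mL = 74.5175 mL/hr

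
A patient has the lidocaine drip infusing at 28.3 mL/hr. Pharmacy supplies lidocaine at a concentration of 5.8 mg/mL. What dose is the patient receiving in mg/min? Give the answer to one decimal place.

2.7 mg/min

Drug rate = 28.3 mL/hr × 5.8 mg/mL = 164.14 mg/hr
164.14 mg/hr ÷ 60 min/hr = 2.735667 mg/min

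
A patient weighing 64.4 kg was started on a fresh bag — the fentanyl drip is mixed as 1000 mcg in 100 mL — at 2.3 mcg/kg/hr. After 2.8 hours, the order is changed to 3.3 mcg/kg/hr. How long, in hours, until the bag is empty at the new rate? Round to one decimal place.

Initial rate:
Dose = 2.3 mcg/kg/hr × 64.4 kg = 148.12 mcg/hr
Concentration = 1000 mcg ÷ 100 mL = 10 mcg/mL
Rate = 148.12 mcg/hr ÷ 10 mcg/mL = 14.812 mL/hr
Volume infused so far = 14.812 mL/hr × 2.8 hr = 41.4736 mL
Volume remaining = 100 − 41.4736 = 58.5264 mL
New rate:
Dose = 3.3 mcg/kg/hr × 64.4 kg = 212.52 mcg/hr
Rate = 212.52 mcg/hr ÷ 10 mcg/mL = 21.252 mL/hr
Time remaining = 58.5264 mL ÷ 21.252 mL/hr = 2.753924 hr

2.8 hours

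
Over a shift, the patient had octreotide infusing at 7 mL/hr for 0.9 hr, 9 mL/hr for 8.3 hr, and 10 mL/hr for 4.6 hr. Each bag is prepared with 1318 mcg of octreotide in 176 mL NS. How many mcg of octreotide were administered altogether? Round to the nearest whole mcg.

951 mcg

Concentration = 1318 mcg ÷ 176 mL = 7.488636 mcg/mL
Stage 1: 7 mL/hr × 0.9 hr = 6.3 mL → 6.3 mL × 7.488636 mcg/mL = 47.17841 mcg
Stage 2: 9 mL/hr × 8.3 hr = 74.7 mL → 74.7 mL × 7.488636 mcg/mL = 559.4011 mcg
Stage 3: 10 mL/hr × 4.6 hr = 46 mL → 46 mL × 7.488636 mcg/mL = 344.4773 mcg
Total = 47.17841 + 559.4011 + 344.4773 = 951.0568 mcg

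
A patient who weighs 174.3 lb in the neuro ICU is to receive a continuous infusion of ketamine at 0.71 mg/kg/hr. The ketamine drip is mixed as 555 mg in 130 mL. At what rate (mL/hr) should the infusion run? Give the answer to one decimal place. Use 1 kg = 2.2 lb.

Weight = 174.3 lb ÷ 2.2 lb/kg = 79.22727 kg
Dose = 0.71 mg/kg/hr × 79.22727 kg = 56.25136 mg/hr
Concentration = 555 mg ÷ 130 mL = 4.269231 mg/mL
Rate = 56.25136 mg/hr ÷ 4.269231 mg/mL = 13.176 mL/hr

13.2 mL/hr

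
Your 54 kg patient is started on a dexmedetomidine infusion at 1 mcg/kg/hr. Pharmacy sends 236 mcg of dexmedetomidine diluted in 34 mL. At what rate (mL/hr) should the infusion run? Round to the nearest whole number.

Dose = 1 mcg/kg/hr × 54 kg = 54 mcg/hr
Concentration = 236 mcg ÷ 34 mL = 6.941176 mcg/mL
Rate = 54 mcg/hr ÷ 6.941176 mcg/mL = 7.779661 mL/hr

8 mL/hr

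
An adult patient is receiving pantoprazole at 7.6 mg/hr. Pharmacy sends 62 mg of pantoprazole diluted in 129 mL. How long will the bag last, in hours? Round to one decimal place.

Concentration = 62 mg ÷ 129 mL = 0.4806202 mg/mL
Rate = 7.6 mg/hr ÷ 0.4806202 mg/mL = 15.8129 mL/hr
Duration = 129 mL ÷ 15.8129 mL/hr = 8.157895 hr

8.2 hours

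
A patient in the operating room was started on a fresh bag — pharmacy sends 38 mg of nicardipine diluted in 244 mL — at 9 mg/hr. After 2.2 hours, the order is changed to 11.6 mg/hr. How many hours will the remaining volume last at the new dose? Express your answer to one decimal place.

Initial rate:
Concentration = 38 mg ÷ 244 mL = 0.1557377 mg/mL
Rate = 9 mg/hr ÷ 0.1557377 mg/mL = 57.78947 mL/hr
Volume infused so far = 57.78947 mL/hr × 2.2 hr = 127.1368 mL
Volume remaining = 244 − 127.1368 = 116.8632 mL
New rate:
Rate = 11.6 mg/hr ÷ 0.1557377 mg/mL = 74.48421 mL/hr
Time remaining = 116.8632 mL ÷ 74.48421 mL/hr = 1.568966 hr

1.6 hours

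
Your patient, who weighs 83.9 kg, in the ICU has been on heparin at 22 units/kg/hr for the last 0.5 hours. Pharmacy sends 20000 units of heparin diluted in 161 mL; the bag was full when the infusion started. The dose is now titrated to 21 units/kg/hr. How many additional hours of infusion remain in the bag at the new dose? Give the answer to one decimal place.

Initial rate:
Dose = 22 units/kg/hr × 83.9 kg = 1845.8 units/hr
Concentration = 20000 units ÷ 161 mL = 124.2236 units/mL
Rate = 1845.8 units/hr ÷ 124.2236 units/mL = 14.85869 mL/hr
Volume infused so far = 14.85869 mL/hr × 0.5 hr = 7.429345 mL
Volume remaining = 161 − 7.429345 = 153.5707 mL
New rate:
Dose = 21 units/kg/hr × 83.9 kg = 1761.9 units/hr
Rate = 1761.9 units/hr ÷ 124.2236 units/mL = 14.1833 mL/hr
Time remaining = 153.5707 mL ÷ 14.1833 mL/hr = 10.82757 hr

10.8 hours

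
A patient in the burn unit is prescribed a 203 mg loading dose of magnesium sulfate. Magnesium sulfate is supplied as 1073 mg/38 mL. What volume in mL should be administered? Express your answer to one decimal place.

7.2 mL

Concentration = 1073 mg ÷ 38 mL = 28.23684 mg/mL
Volume = 203 mg ÷ 28.23684 mg/mL = 7.189189 mL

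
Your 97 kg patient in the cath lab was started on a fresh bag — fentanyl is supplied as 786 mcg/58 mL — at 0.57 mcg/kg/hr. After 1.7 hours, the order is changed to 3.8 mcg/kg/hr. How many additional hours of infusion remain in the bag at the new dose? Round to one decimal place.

1.9 hours

Initial rate:
Dose = 0.57 mcg/kg/hr × 97 kg = 55.29 mcg/hr
Concentration = 786 mcg ÷ 58 mL = 13.55172 mcg/mL
Rate = 55.29 mcg/hr ÷ 13.55172 mcg/mL = 4.079924 mL/hr
Volume infused so far = 4.079924 mL/hr × 1.7 hr = 6.93587 mL
Volume remaining = 58 − 6.93587 = 51.06413 mL
New rate:
Dose = 3.8 mcg/kg/hr × 97 kg = 368.6 mcg/hr
Rate = 368.6 mcg/hr ÷ 13.55172 mcg/mL = 27.19949 mL/hr
Time remaining = 51.06413 mL ÷ 27.19949 mL/hr = 1.877393 hr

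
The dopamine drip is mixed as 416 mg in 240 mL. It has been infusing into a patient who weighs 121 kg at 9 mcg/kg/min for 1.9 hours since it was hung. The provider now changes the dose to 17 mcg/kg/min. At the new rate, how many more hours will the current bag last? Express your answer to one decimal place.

Initial rate:
Dose = 9 mcg/kg/min × 121 kg = 1089 mcg/min
1089 mcg/min × 60 min/hr = 65340 mcg/hr
Concentration = 416 mg ÷ 240 mL = 1.733333 mg/mL = 1733.333 mcg/mL
Rate = 65340 mcg/hr ÷ 1733.333 mcg/mL = 37.69615 mL/hr
Volume infused so far = 37.69615 mL/hr × 1.9 hr = 71.62269 mL
Volume remaining = 240 − 71.62269 = 168.3773 mL
New rate:
Dose = 17 mcg/kg/min × 121 kg = 2057 mcg/min
2057 mcg/min × 60 min/hr = 123420 mcg/hr
Rate = 123420 mcg/hr ÷ 1733.333 mcg/mL = 71.20385 mL/hr
Time remaining = 168.3773 mL ÷ 71.20385 mL/hr = 2.364722 hr

2.4 hours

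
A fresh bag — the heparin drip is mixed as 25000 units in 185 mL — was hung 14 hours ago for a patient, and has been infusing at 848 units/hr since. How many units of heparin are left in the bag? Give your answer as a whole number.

13128 units

Concentration = 25000 units ÷ 185 mL = 135.1351 units/mL
Rate = 848 units/hr ÷ 135.1351 units/mL = 6.2752 mL/hr
Volume infused = 6.2752 mL/hr × 14 hr = 87.8528 mL
Volume remaining = 185 − 87.8528 = 97.1472 mL
Drug remaining = 97.1472 mL × 135.1351 units/mL = 13128 units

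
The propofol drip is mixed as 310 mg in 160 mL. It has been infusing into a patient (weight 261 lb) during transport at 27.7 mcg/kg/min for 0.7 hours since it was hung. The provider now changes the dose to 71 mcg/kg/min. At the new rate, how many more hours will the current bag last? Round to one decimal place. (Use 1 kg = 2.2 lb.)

Initial rate:
Weight = 261 lb ÷ 2.2 lb/kg = 118.6364 kg
Dose = 27.7 mcg/kg/min × 118.6364 kg = 3286.227 mcg/min
3286.227 mcg/min × 60 min/hr = 197173.6 mcg/hr
Concentration = 310 mg ÷ 160 mL = 1.9375 mg/mL = 1937.5 mcg/mL
Rate = 197173.6 mcg/hr ÷ 1937.5 mcg/mL = 101.767 mL/hr
Volume infused so far = 101.767 mL/hr × 0.7 hr = 71.23693 mL
Volume remaining = 160 − 71.23693 = 88.76307 mL
New rate:
Dose = 71 mcg/kg/min × 118.6364 kg = 8423.182 mcg/min
8423.182 mcg/min × 60 min/hr = 505390.9 mcg/hr
Rate = 505390.9 mcg/hr ÷ 1937.5 mcg/mL = 260.8469 mL/hr
Time remaining = 88.76307 mL ÷ 260.8469 mL/hr = 0.340288 hr

0.3 hours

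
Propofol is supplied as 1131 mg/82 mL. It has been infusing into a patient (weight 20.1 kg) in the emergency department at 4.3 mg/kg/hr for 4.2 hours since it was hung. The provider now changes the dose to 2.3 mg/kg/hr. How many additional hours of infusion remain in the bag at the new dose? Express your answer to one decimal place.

Initial rate:
Dose = 4.3 mg/kg/hr × 20.1 kg = 86.43 mg/hr
Concentration = 1131 mg ÷ 82 mL = 13.79268 mg/mL
Rate = 86.43 mg/hr ÷ 13.79268 mg/mL = 6.266366 mL/hr
Volume infused so far = 6.266366 mL/hr × 4.2 hr = 26.31874 mL
Volume remaining = 82 − 26.31874 = 55.68126 mL
New rate:
Dose = 2.3 mg/kg/hr × 20.1 kg = 46.23 mg/hr
Rate = 46.23 mg/hr ÷ 13.79268 mg/mL = 3.351777 mL/hr
Time remaining = 55.68126 mL ÷ 3.351777 mL/hr = 16.61246 hr

16.6 hours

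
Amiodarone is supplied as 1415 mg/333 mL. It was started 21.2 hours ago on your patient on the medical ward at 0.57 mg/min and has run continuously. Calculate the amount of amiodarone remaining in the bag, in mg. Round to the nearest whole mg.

0.57 mg/min × 60 min/hr = 34.2 mg/hr
Concentration = 1415 mg ÷ 333 mL = 4.249249 mg/mL
Rate = 34.2 mg/hr ÷ 4.249249 mg/mL = 8.048481 mL/hr
Volume infused = 8.048481 mL/hr × 21.2 hr = 170.6278 mL
Volume remaining = 333 − 170.6278 = 162.3722 mL
Drug remaining = 162.3722 mL × 4.249249 mg/mL = 689.96 mg

690 mg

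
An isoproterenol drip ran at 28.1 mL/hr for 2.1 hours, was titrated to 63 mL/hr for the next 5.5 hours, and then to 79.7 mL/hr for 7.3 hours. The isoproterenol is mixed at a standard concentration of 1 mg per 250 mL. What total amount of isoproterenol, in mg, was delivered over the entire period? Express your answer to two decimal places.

3.95 mg

Concentration = 1 mg ÷ 250 mL = 0.004 mg/mL
Stage 1: 28.1 mL/hr × 2.1 hr = 59.01 mL → 59.01 mL × 0.004 mg/mL = 0.23604 mg
Stage 2: 63 mL/hr × 5.5 hr = 346.5 mL → 346.5 mL × 0.004 mg/mL = 1.386 mg
Stage 3: 79.7 mL/hr × 7.3 hr = 581.81 mL → 581.81 mL × 0.004 mg/mL = 2.32724 mg
Total = 0.23604 + 1.386 + 2.32724 = 3.94928 mg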